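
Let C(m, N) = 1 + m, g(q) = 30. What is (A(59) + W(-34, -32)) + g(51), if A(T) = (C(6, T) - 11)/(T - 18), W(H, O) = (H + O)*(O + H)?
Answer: 179822/41 ≈ 4385.9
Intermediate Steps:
W(H, O) = (H + O)² (W(H, O) = (H + O)*(H + O) = (H + O)²)
A(T) = -4/(-18 + T) (A(T) = ((1 + 6) - 11)/(T - 18) = (7 - 11)/(-18 + T) = -4/(-18 + T))
(A(59) + W(-34, -32)) + g(51) = (-4/(-18 + 59) + (-34 - 32)²) + 30 = (-4/41 + (-66)²) + 30 = (-4*1/41 + 4356) + 30 = (-4/41 + 4356) + 30 = 178592/41 + 30 = 179822/41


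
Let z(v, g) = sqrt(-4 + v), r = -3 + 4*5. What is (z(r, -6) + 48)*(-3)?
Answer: -144 - 3*sqrt(13) ≈ -154.82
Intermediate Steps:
r = 17 (r = -3 + 20 = 17)
(z(r, -6) + 48)*(-3) = (sqrt(-4 + 17) + 48)*(-3) = (sqrt(13) + 48)*(-3) = (48 + sqrt(13))*(-3) = -144 - 3*sqrt(13)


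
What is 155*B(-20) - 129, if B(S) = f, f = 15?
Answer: 2196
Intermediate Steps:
B(S) = 15
155*B(-20) - 129 = 155*15 - 129 = 2325 - 129 = 2196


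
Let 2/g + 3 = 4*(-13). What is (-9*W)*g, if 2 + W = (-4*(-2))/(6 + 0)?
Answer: -12/55 ≈ -0.21818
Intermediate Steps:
g = -2/55 (g = 2/(-3 + 4*(-13)) = 2/(-3 - 52) = 2/(-55) = 2*(-1/55) = -2/55 ≈ -0.036364)
W = -⅔ (W = -2 + (-4*(-2))/(6 + 0) = -2 + 8/6 = -2 + 8*(⅙) = -2 + 4/3 = -⅔ ≈ -0.66667)
(-9*W)*g = -9*(-⅔)*(-2/55) = 6*(-2/55) = -12/55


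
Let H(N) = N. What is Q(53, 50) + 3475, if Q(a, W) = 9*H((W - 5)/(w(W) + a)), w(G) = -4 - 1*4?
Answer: 3484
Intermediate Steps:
w(G) = -8 (w(G) = -4 - 4 = -8)
Q(a, W) = 9*(-5 + W)/(-8 + a) (Q(a, W) = 9*((W - 5)/(-8 + a)) = 9*((-5 + W)/(-8 + a)) = 9*(-5 + W)/(-8 + a))
Q(53, 50) + 3475 = 9*(-5 + 50)/(-8 + 53) + 3475 = 9*45/45 + 3475 = 9*(1/45)*45 + 3475 = 9 + 3475 = 3484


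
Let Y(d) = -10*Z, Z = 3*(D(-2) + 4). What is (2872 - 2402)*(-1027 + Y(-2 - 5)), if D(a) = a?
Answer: -510890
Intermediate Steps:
Z = 6 (Z = 3*(-2 + 4) = 3*2 = 6)
Y(d) = -60 (Y(d) = -10*6 = -60)
(2872 - 2402)*(-1027 + Y(-2 - 5)) = (2872 - 2402)*(-1027 - 60) = 470*(-1087) = -510890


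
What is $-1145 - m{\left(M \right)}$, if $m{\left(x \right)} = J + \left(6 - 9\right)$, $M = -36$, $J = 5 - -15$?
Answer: $-1162$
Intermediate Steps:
$J = 20$ ($J = 5 + 15 = 20$)
$m{\left(x \right)} = 17$ ($m{\left(x \right)} = 20 + \left(6 - 9\right) = 20 - 3 = 17$)
$-1145 - m{\left(M \right)} = -1145 - 17 = -1162$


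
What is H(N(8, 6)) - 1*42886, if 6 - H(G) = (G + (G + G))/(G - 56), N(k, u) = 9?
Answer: -2015333/47 ≈ -42879.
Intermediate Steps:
H(G) = 6 - 3*G/(-56 + G) (H(G) = 6 - (G + (G + G))/(G - 56) = 6 - (G + 2*G)/(-56 + G) = 6 - 3*G/(-56 + G))
H(N(8, 6)) - 1*42886 = 3*(-112 + 9)/(-56 + 9) - 1*42886 = 3*(-103)/(-47) - 42886 = 3*(-1/47)*(-103) - 42886 = 309/47 - 42886 = -2015333/47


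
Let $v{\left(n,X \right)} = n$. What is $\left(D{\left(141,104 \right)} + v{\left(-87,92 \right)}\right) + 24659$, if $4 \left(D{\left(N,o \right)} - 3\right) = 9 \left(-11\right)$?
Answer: $\frac{98201}{4} \approx 24550.0$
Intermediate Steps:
$D{\left(N,o \right)} = - \frac{87}{4}$ ($D{\left(N,o \right)} = 3 + \frac{9 \left(-11\right)}{4} = 3 + \frac{1}{4} \left(-99\right) = 3 - \frac{99}{4} = - \frac{87}{4}$)
$\left(D{\left(141,104 \right)} + v{\left(-87,92 \right)}\right) + 24659 = \left(- \frac{87}{4} - 87\right) + 24659 = - \frac{435}{4} + 24659 = \frac{98201}{4}$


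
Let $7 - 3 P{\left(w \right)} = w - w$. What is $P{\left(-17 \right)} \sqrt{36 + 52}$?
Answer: $\frac{14 \sqrt{22}}{3} \approx 21.889$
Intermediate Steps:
$P{\left(w \right)} = \frac{7}{3}$ ($P{\left(w \right)} = \frac{7}{3} - \frac{w - w}{3} = \frac{7}{3} - 0 = \frac{7}{3} + 0 = \frac{7}{3}$)
$P{\left(-17 \right)} \sqrt{36 + 52} = \frac{7 \sqrt{36 + 52}}{3} = \frac{7 \sqrt{88}}{3} = \frac{7 \cdot 2 \sqrt{22}}{3} = \frac{14 \sqrt{22}}{3}$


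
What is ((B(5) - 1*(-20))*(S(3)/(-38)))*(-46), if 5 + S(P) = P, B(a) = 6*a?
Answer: -2300/19 ≈ -121.05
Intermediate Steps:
S(P) = -5 + P
((B(5) - 1*(-20))*(S(3)/(-38)))*(-46) = ((6*5 - 1*(-20))*((-5 + 3)/(-38)))*(-46) = ((30 + 20)*(-2*(-1/38)))*(-46) = (50*(1/19))*(-46) = (50/19)*(-46) = -2300/19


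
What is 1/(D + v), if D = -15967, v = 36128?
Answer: 1/20161 ≈ 4.9601e-5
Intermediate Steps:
1/(D + v) = 1/(-15967 + 36128) = 1/20161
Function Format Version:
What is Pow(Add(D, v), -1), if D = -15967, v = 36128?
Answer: Rational(1, 20161) ≈ 4.9601e-5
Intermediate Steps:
Pow(Add(D, v), -1) = Pow(Add(-15967, 36128), -1) = Pow(20161, -1) = Rational(1, 20161)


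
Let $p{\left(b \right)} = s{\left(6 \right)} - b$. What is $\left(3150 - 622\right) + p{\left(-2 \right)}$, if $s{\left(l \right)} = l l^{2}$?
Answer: $2746$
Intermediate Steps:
$s{\left(l \right)} = l^{3}$
$p{\left(b \right)} = 216 - b$ ($p{\left(b \right)} = 6^{3} - b = 216 - b$)
$\left(3150 - 622\right) + p{\left(-2 \right)} = \left(3150 - 622\right) + \left(216 - -2\right) = 2528 + \left(216 + 2\right) = 2528 + 218 = 2746$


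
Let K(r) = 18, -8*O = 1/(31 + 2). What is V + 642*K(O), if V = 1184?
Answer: 12740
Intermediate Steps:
O = -1/264 (O = -1/(8*(31 + 2)) = -1/8/33 = -1/8*1/33 = -1/264 ≈ -0.0037879)
V + 642*K(O) = 1184 + 642*18 = 1184 + 11556 = 12740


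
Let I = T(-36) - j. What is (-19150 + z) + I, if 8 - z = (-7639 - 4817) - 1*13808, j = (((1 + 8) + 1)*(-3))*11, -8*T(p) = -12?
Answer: 14907/2 ≈ 7453.5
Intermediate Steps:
T(p) = 3/2 (T(p) = -⅛*(-12) = 3/2)
j = -330 (j = ((9 + 1)*(-3))*11 = (10*(-3))*11 = -30*11 = -330)
I = 663/2 (I = 3/2 - 1*(-330) = 3/2 + 330 = 663/2 ≈ 331.50)
z = 26272 (z = 8 - ((-7639 - 4817) - 1*13808) = 8 - (-12456 - 13808) = 8 - 1*(-26264) = 8 + 26264 = 26272)
(-19150 + z) + I = (-19150 + 26272) + 663/2 = 7122 + 663/2 = 14907/2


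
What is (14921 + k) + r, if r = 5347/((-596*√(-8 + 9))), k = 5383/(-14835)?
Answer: 131843877847/8841660 ≈ 14912.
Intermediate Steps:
k = -5383/14835 (k = 5383*(-1/14835) = -5383/14835 ≈ -0.36286)
r = -5347/596 (r = 5347/((-596*√1)) = 5347/((-596*1)) = 5347/(-596) = 5347*(-1/596) = -5347/596 ≈ -8.9715)
(14921 + k) + r = (14921 - 5383/14835) - 5347/596 = 221347652/14835 - 5347/596 = 131843877847/8841660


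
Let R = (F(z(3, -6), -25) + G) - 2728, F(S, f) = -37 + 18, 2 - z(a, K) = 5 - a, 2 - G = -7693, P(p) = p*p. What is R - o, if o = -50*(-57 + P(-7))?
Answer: 4548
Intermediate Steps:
P(p) = p²
G = 7695 (G = 2 - 1*(-7693) = 2 + 7693 = 7695)
z(a, K) = -3 + a (z(a, K) = 2 - (5 - a) = 2 + (-5 + a) = -3 + a)
F(S, f) = -19
o = 400 (o = -50*(-57 + (-7)²) = -50*(-57 + 49) = -50*(-8) = 400)
R = 4948 (R = (-19 + 7695) - 2728 = 7676 - 2728 = 4948)
R - o = 4948 - 1*400 = 4948 - 400 = 4548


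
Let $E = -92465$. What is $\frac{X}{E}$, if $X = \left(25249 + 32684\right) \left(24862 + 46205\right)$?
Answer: $- \frac{4117124511}{92465} \approx -44526.0$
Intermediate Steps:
$X = 4117124511$ ($X = 57933 \cdot 71067 = 4117124511$)
$\frac{X}{E} = \frac{4117124511}{-92465} = 4117124511 \left(- \frac{1}{92465}\right) = - \frac{4117124511}{92465}$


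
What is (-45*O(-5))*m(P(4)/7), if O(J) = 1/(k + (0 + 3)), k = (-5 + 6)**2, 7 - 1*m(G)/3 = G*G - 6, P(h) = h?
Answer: -83835/196 ≈ -427.73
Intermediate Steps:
m(G) = 39 - 3*G**2 (m(G) = 21 - 3*(G*G - 6) = 21 - 3*(G**2 - 6) = 21 - 3*(-6 + G**2) = 21 + (18 - 3*G**2) = 39 - 3*G**2)
k = 1 (k = 1**2 = 1)
O(J) = 1/4 (O(J) = 1/(1 + (0 + 3)) = 1/(1 + 3) = 1/4)
(-45*O(-5))*m(P(4)/7) = (-45*1/4)*(39 - 3*(4/7)**2) = -45*(39 - 3*(4*(1/7))**2)/4 = -45*(39 - 3*(4/7)**2)/4 = -45*(39 - 3*16/49)/4 = -45*(39 - 48/49)/4 = -45/4*1863/49 = -83835/196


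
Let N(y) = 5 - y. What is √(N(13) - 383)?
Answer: I*√391 ≈ 19.774*I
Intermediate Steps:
√(N(13) - 383) = √((5 - 1*13) - 383) = √((5 - 13) - 383) = √(-8 - 383) = √(-391) = I*√391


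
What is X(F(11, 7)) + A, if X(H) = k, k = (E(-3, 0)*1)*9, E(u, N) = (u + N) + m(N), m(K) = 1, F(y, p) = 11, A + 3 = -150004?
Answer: -150025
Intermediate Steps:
A = -150007 (A = -3 - 150004 = -150007)
E(u, N) = 1 + N + u (E(u, N) = (u + N) + 1 = (N + u) + 1 = 1 + N + u)
k = -18 (k = ((1 + 0 - 3)*1)*9 = -2*1*9 = -2*9 = -18)
X(H) = -18
X(F(11, 7)) + A = -18 - 150007 = -150025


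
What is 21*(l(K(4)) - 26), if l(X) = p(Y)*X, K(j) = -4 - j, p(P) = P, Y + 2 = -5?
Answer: 630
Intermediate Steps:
Y = -7 (Y = -2 - 5 = -7)
l(X) = -7*X
21*(l(K(4)) - 26) = 21*(-7*(-4 - 1*4) - 26) = 21*(-7*(-4 - 4) - 26) = 21*(-7*(-8) - 26) = 21*(56 - 26) = 21*30 = 630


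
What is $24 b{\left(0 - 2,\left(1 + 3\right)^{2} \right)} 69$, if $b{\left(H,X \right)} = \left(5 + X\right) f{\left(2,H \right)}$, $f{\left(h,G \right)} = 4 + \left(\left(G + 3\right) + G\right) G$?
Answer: $208656$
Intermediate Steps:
$f{\left(h,G \right)} = 4 + G \left(3 + 2 G\right)$ ($f{\left(h,G \right)} = 4 + \left(\left(3 + G\right) + G\right) G = 4 + \left(3 + 2 G\right) G = 4 + G \left(3 + 2 G\right)$)
$b{\left(H,X \right)} = \left(5 + X\right) \left(4 + 2 H^{2} + 3 H\right)$
$24 b{\left(0 - 2,\left(1 + 3\right)^{2} \right)} 69 = 24 \left(5 + \left(1 + 3\right)^{2}\right) \left(4 + 2 \left(0 - 2\right)^{2} + 3 \left(0 - 2\right)\right) 69 = 24 \left(5 + 4^{2}\right) \left(4 + 2 \left(0 - 2\right)^{2} + 3 \left(0 - 2\right)\right) 69 = 24 \left(5 + 16\right) \left(4 + 2 \left(-2\right)^{2} + 3 \left(-2\right)\right) 69 = 24 \cdot 21 \left(4 + 2 \cdot 4 - 6\right) 69 = 24 \cdot 21 \left(4 + 8 - 6\right) 69 = 24 \cdot 21 \cdot 6 \cdot 69 = 24 \cdot 126 \cdot 69 = 3024 \cdot 69 = 208656$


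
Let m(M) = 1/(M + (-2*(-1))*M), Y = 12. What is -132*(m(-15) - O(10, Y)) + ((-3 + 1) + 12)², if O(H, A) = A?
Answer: 25304/15 ≈ 1686.9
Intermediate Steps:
m(M) = 1/(3*M) (m(M) = 1/(M + 2*M) = 1/(3*M))
-132*(m(-15) - O(10, Y)) + ((-3 + 1) + 12)² = -132*((⅓)/(-15) - 1*12) + ((-3 + 1) + 12)² = -132*((⅓)*(-1/15) - 12) + (-2 + 12)² = -132*(-1/45 - 12) + 10² = -132*(-541/45) + 100 = 23804/15 + 100 = 25304/15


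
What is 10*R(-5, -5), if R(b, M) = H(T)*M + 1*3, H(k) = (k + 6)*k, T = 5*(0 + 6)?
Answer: -53970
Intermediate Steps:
T = 30 (T = 5*6 = 30)
H(k) = k*(6 + k) (H(k) = (6 + k)*k = k*(6 + k))
R(b, M) = 3 + 1080*M (R(b, M) = (30*(6 + 30))*M + 1*3 = (30*36)*M + 3 = 1080*M + 3 = 3 + 1080*M)
10*R(-5, -5) = 10*(3 + 1080*(-5)) = 10*(3 - 5400) = 10*(-5397) = -53970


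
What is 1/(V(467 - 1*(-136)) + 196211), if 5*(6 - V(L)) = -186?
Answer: 5/981271 ≈ 5.0954e-6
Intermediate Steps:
V(L) = 216/5 (V(L) = 6 - ⅕*(-186) = 6 + 186/5 = 216/5)
1/(V(467 - 1*(-136)) + 196211) = 1/(216/5 + 196211) = 1/(981271/5) = 5/981271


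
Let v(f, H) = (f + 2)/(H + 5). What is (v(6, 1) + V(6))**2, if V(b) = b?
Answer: 484/9 ≈ 53.778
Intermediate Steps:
v(f, H) = (2 + f)/(5 + H)
(v(6, 1) + V(6))**2 = ((2 + 6)/(5 + 1) + 6)**2 = (8/6 + 6)**2 = ((1/6)*8 + 6)**2 = (4/3 + 6)**2 = (22/3)**2 = 484/9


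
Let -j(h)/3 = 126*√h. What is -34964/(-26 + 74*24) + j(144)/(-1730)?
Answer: -2627486/151375 ≈ -17.357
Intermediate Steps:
j(h) = -378*√h
-34964/(-26 + 74*24) + j(144)/(-1730) = -34964/(-26 + 74*24) - 378*√144/(-1730) = -34964/(-26 + 1776) - 378*12*(-1/1730) = -34964/1750 - 4536*(-1/1730) = -34964*1/1750 + 2268/865 = -17482/875 + 2268/865 = -2627486/151375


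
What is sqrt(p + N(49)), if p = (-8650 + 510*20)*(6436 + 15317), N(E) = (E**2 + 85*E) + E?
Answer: 3*sqrt(3747085) ≈ 5807.2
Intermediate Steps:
N(E) = E**2 + 86*E
p = 33717150 (p = (-8650 + 10200)*21753 = 1550*21753 = 33717150)
sqrt(p + N(49)) = sqrt(33717150 + 49*(86 + 49)) = sqrt(33717150 + 49*135) = sqrt(33717150 + 6615) = sqrt(33723765) = 3*sqrt(3747085)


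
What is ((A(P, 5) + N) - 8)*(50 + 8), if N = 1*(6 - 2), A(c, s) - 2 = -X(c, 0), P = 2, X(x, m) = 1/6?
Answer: -377/3 ≈ -125.67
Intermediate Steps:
X(x, m) = ⅙
A(c, s) = 11/6 (A(c, s) = 2 - 1*⅙ = 2 - ⅙ = 11/6)
N = 4 (N = 1*4 = 4)
((A(P, 5) + N) - 8)*(50 + 8) = ((11/6 + 4) - 8)*(50 + 8) = (35/6 - 8)*58 = -13/6*58 = -377/3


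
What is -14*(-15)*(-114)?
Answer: -23940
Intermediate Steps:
-14*(-15)*(-114) = 210*(-114) = -23940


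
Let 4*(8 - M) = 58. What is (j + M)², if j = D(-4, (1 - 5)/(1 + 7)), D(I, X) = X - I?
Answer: 9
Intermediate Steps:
j = 7/2 (j = (1 - 5)/(1 + 7) - 1*(-4) = -4/8 + 4 = -4*⅛ + 4 = -½ + 4 = 7/2 ≈ 3.5000)
M = -13/2 (M = 8 - ¼*58 = 8 - 29/2 = -13/2 ≈ -6.5000)
(j + M)² = (7/2 - 13/2)² = (-3)² = 9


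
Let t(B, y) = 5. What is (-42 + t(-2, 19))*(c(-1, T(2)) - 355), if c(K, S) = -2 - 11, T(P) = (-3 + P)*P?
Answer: 13616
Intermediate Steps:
T(P) = P*(-3 + P)
c(K, S) = -13
(-42 + t(-2, 19))*(c(-1, T(2)) - 355) = (-42 + 5)*(-13 - 355) = -37*(-368) = 13616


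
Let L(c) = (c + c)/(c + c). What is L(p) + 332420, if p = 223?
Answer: 332421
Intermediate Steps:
L(c) = 1 (L(c) = (2*c)/((2*c)) = (2*c)*(1/(2*c)) = 1)
L(p) + 332420 = 1 + 332420 = 332421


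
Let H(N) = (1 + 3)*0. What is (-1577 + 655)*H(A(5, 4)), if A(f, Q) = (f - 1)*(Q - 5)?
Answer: 0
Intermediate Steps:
A(f, Q) = (-1 + f)*(-5 + Q)
H(N) = 0 (H(N) = 4*0 = 0)
(-1577 + 655)*H(A(5, 4)) = (-1577 + 655)*0 = -922*0 = 0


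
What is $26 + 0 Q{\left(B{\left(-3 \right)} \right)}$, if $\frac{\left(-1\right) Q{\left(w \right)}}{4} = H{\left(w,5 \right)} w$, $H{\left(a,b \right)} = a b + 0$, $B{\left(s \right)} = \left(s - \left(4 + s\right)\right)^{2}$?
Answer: $26$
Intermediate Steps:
$B{\left(s \right)} = 16$ ($B{\left(s \right)} = \left(-4\right)^{2} = 16$)
$H{\left(a,b \right)} = a b$
$Q{\left(w \right)} = - 20 w^{2}$ ($Q{\left(w \right)} = - 4 w 5 w = - 4 \cdot 5 w w = - 4 \cdot 5 w^{2} = - 20 w^{2}$)
$26 + 0 Q{\left(B{\left(-3 \right)} \right)} = 26 + 0 \left(- 20 \cdot 16^{2}\right) = 26 + 0 \left(\left(-20\right) 256\right) = 26 + 0 \left(-5120\right) = 26 + 0 = 26$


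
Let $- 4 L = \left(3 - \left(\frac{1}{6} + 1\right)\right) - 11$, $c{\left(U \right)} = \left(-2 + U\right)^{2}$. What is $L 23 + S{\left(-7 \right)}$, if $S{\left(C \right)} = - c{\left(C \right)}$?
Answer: $- \frac{679}{24} \approx -28.292$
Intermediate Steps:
$S{\left(C \right)} = - \left(-2 + C\right)^{2}$
$L = \frac{55}{24}$ ($L = - \frac{\left(3 - \left(\frac{1}{6} + 1\right)\right) - 11}{4} = - \frac{\left(3 - \frac{7}{6}\right) - 11}{4} = - \frac{\frac{11}{6} - 11}{4} = \left(- \frac{1}{4}\right) \left(- \frac{55}{6}\right) = \frac{55}{24} \approx 2.2917$)
$L 23 + S{\left(-7 \right)} = \frac{55}{24} \cdot 23 - \left(-2 - 7\right)^{2} = \frac{1265}{24} - \left(-9\right)^{2} = \frac{1265}{24} - 81 = - \frac{679}{24}$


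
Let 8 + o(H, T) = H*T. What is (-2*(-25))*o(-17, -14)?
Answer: 11500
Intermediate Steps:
o(H, T) = -8 + H*T
(-2*(-25))*o(-17, -14) = (-2*(-25))*(-8 - 17*(-14)) = 50*(-8 + 238) = 50*230 = 11500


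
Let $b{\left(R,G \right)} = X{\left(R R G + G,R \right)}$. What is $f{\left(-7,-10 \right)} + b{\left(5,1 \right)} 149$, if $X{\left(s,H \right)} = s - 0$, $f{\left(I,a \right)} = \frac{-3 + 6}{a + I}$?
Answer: $\frac{65855}{17} \approx 3873.8$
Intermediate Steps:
$f{\left(I,a \right)} = \frac{3}{I + a}$
$X{\left(s,H \right)} = s$ ($X{\left(s,H \right)} = s + 0 = s$)
$b{\left(R,G \right)} = G + G R^{2}$ ($b{\left(R,G \right)} = R R G + G = R^{2} G + G = G R^{2} + G = G + G R^{2}$)
$f{\left(-7,-10 \right)} + b{\left(5,1 \right)} 149 = \frac{3}{-7 - 10} + 1 \left(1 + 5^{2}\right) 149 = \frac{3}{-17} + 1 \left(1 + 25\right) 149 = 3 \left(- \frac{1}{17}\right) + 1 \cdot 26 \cdot 149 = - \frac{3}{17} + 26 \cdot 149 = - \frac{3}{17} + 3874 = \frac{65855}{17}$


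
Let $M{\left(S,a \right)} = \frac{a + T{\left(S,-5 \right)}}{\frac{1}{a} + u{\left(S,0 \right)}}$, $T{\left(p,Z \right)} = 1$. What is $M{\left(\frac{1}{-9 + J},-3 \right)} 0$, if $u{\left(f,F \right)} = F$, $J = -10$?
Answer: $0$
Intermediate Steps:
$M{\left(S,a \right)} = a \left(1 + a\right)$ ($M{\left(S,a \right)} = \frac{a + 1}{\frac{1}{a} + 0} = \frac{1 + a}{\frac{1}{a}} = \left(1 + a\right) a = a \left(1 + a\right)$)
$M{\left(\frac{1}{-9 + J},-3 \right)} 0 = - 3 \left(1 - 3\right) 0 = \left(-3\right) \left(-2\right) 0 = 6 \cdot 0 = 0$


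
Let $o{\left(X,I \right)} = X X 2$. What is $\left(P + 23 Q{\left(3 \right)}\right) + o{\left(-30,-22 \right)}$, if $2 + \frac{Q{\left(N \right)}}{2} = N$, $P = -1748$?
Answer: $98$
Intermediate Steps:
$Q{\left(N \right)} = -4 + 2 N$
$o{\left(X,I \right)} = 2 X^{2}$ ($o{\left(X,I \right)} = X^{2} \cdot 2 = 2 X^{2}$)
$\left(P + 23 Q{\left(3 \right)}\right) + o{\left(-30,-22 \right)} = \left(-1748 + 23 \left(-4 + 2 \cdot 3\right)\right) + 2 \left(-30\right)^{2} = \left(-1748 + 23 \left(-4 + 6\right)\right) + 2 \cdot 900 = \left(-1748 + 23 \cdot 2\right) + 1800 = \left(-1748 + 46\right) + 1800 = -1702 + 1800 = 98$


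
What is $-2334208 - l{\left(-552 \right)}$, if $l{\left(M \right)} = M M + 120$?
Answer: $-2639032$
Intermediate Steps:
$l{\left(M \right)} = 120 + M^{2}$ ($l{\left(M \right)} = M^{2} + 120 = 120 + M^{2}$)
$-2334208 - l{\left(-552 \right)} = -2334208 - \left(120 + \left(-552\right)^{2}\right) = -2334208 - \left(120 + 304704\right) = -2334208 - 304824 = -2639032$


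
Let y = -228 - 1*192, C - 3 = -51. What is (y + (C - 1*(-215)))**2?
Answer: 64009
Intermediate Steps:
C = -48 (C = 3 - 51 = -48)
y = -420 (y = -228 - 192 = -420)
(y + (C - 1*(-215)))**2 = (-420 + (-48 - 1*(-215)))**2 = (-420 + (-48 + 215))**2 = (-420 + 167)**2 = (-253)**2 = 64009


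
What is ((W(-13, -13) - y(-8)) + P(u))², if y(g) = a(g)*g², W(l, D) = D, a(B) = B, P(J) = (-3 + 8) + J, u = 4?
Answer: 258064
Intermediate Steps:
P(J) = 5 + J
y(g) = g³ (y(g) = g*g² = g³)
((W(-13, -13) - y(-8)) + P(u))² = ((-13 - 1*(-8)³) + (5 + 4))² = ((-13 - 1*(-512)) + 9)² = ((-13 + 512) + 9)² = (499 + 9)² = 508² = 258064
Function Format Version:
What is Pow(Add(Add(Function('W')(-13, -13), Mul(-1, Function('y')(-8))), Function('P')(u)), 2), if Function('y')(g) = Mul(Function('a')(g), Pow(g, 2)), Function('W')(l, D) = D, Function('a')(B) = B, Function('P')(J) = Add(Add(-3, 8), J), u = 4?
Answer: 258064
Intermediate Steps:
Function('P')(J) = Add(5, J)
Function('y')(g) = Pow(g, 3) (Function('y')(g) = Mul(g, Pow(g, 2)) = Pow(g, 3))
Pow(Add(Add(Function('W')(-13, -13), Mul(-1, Function('y')(-8))), Function('P')(u)), 2) = Pow(Add(Add(-13, Mul(-1, Pow(-8, 3))), Add(5, 4)), 2) = Pow(Add(Add(-13, Mul(-1, -512)), 9), 2) = Pow(Add(Add(-13, 512), 9), 2) = Pow(Add(499, 9), 2) = Pow(508, 2) = 258064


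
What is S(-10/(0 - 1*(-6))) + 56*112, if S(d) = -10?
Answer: 6262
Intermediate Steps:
S(-10/(0 - 1*(-6))) + 56*112 = -10 + 56*112 = -10 + 6272 = 6262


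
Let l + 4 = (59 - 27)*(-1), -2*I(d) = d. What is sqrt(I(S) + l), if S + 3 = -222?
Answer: 3*sqrt(34)/2 ≈ 8.7464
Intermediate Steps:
S = -225 (S = -3 - 222 = -225)
I(d) = -d/2
l = -36 (l = -4 + (59 - 27)*(-1) = -4 + 32*(-1) = -4 - 32 = -36)
sqrt(I(S) + l) = sqrt(-1/2*(-225) - 36) = sqrt(225/2 - 36) = sqrt(153/2) = 3*sqrt(34)/2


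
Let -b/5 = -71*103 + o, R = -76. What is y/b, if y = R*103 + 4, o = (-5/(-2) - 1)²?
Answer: -31296/146215 ≈ -0.21404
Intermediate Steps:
o = 9/4 (o = (-5*(-½) - 1)² = (5/2 - 1)² = (3/2)² = 9/4 ≈ 2.2500)
b = 146215/4 (b = -5*(-71*103 + 9/4) = -5*(-7313 + 9/4) = -5*(-29243/4) = 146215/4 ≈ 36554.)
y = -7824 (y = -76*103 + 4 = -7828 + 4 = -7824)
y/b = -7824/146215/4 = -7824*4/146215 = -31296/146215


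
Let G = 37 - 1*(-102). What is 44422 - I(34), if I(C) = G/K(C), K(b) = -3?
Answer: 133405/3 ≈ 44468.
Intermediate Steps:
G = 139 (G = 37 + 102 = 139)
I(C) = -139/3 (I(C) = 139/(-3) = 139*(-⅓) = -139/3)
44422 - I(34) = 44422 - 1*(-139/3) = 44422 + 139/3 = 133405/3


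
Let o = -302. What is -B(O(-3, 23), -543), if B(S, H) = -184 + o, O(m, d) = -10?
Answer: 486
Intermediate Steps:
B(S, H) = -486 (B(S, H) = -184 - 302 = -486)
-B(O(-3, 23), -543) = -1*(-486) = 486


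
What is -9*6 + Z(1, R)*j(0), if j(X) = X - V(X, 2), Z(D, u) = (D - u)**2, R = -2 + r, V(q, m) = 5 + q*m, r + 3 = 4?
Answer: -74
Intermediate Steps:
r = 1 (r = -3 + 4 = 1)
V(q, m) = 5 + m*q
R = -1 (R = -2 + 1 = -1)
j(X) = -5 - X (j(X) = X - (5 + 2*X) = X + (-5 - 2*X) = -5 - X)
-9*6 + Z(1, R)*j(0) = -9*6 + (1 - 1*(-1))**2*(-5 - 1*0) = -54 + (1 + 1)**2*(-5 + 0) = -54 + 2**2*(-5) = -54 + 4*(-5) = -54 - 20 = -74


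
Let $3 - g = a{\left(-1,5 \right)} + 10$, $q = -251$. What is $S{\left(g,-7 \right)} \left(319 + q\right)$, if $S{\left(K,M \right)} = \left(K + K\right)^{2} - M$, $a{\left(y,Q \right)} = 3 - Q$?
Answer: $7276$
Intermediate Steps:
$g = -5$ ($g = 3 - \left(\left(3 - 5\right) + 10\right) = 3 - \left(-2 + 10\right) = 3 - 8 = -5$)
$S{\left(K,M \right)} = - M + 4 K^{2}$ ($S{\left(K,M \right)} = \left(2 K\right)^{2} - M = 4 K^{2} - M = - M + 4 K^{2}$)
$S{\left(g,-7 \right)} \left(319 + q\right) = \left(\left(-1\right) \left(-7\right) + 4 \left(-5\right)^{2}\right) \left(319 - 251\right) = \left(7 + 4 \cdot 25\right) 68 = \left(7 + 100\right) 68 = 107 \cdot 68 = 7276$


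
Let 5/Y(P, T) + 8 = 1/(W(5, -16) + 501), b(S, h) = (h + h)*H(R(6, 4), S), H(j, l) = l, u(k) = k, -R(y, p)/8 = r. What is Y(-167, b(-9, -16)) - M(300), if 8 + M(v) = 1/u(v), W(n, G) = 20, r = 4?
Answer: 3071711/416700 ≈ 7.3715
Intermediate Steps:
R(y, p) = -32 (R(y, p) = -8*4 = -32)
b(S, h) = 2*S*h (b(S, h) = (h + h)*S = (2*h)*S = 2*S*h)
Y(P, T) = -2605/4167 (Y(P, T) = 5/(-8 + 1/(20 + 501)) = 5/(-8 + 1/521) = 5/(-4167/521) = 5*(-521/4167) = -2605/4167)
M(v) = -8 + 1/v
Y(-167, b(-9, -16)) - M(300) = -2605/4167 - (-8 + 1/300) = -2605/4167 - 1*(-2399/300) = -2605/4167 + 2399/300 = 3071711/416700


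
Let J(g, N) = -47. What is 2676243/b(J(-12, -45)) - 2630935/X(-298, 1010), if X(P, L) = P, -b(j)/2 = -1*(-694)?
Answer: 1427108683/206812 ≈ 6900.5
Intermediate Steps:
b(j) = -1388 (b(j) = -(-2)*(-694) = -2*694 = -1388)
2676243/b(J(-12, -45)) - 2630935/X(-298, 1010) = 2676243/(-1388) - 2630935/(-298) = 2676243*(-1/1388) - 2630935*(-1/298) = -2676243/1388 + 2630935/298 = 1427108683/206812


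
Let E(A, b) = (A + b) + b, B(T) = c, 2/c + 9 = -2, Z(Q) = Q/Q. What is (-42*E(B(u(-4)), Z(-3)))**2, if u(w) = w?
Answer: 705600/121 ≈ 5831.4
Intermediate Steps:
Z(Q) = 1
c = -2/11 (c = 2/(-9 - 2) = 2/(-11) = 2*(-1/11) = -2/11 ≈ -0.18182)
B(T) = -2/11
E(A, b) = A + 2*b
(-42*E(B(u(-4)), Z(-3)))**2 = (-42*(-2/11 + 2*1))**2 = (-42*(-2/11 + 2))**2 = (-42*20/11)**2 = (-840/11)**2 = 705600/121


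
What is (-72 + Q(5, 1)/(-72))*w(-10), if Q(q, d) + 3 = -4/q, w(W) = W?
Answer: 25901/36 ≈ 719.47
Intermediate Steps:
Q(q, d) = -3 - 4/q
(-72 + Q(5, 1)/(-72))*w(-10) = (-72 + (-3 - 4/5)/(-72))*(-10) = (-72 + (-3 - 4*⅕)*(-1/72))*(-10) = (-72 + (-3 - ⅘)*(-1/72))*(-10) = (-72 - 19/5*(-1/72))*(-10) = (-72 + 19/360)*(-10) = -25901/360*(-10) = 25901/36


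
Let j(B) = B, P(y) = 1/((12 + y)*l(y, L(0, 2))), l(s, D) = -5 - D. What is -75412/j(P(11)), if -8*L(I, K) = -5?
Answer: 19512855/2 ≈ 9.7564e+6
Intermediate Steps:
L(I, K) = 5/8 (L(I, K) = -⅛*(-5) = 5/8)
P(y) = -8/(45*(12 + y)) (P(y) = 1/((12 + y)*(-5 - 1*5/8)) = 1/((12 + y)*(-5 - 5/8)) = 1/((12 + y)*(-45/8)) = -8/45/(12 + y) = -8/(45*(12 + y)))
-75412/j(P(11)) = -75412/((-8/(540 + 45*11))) = -75412/((-8/(540 + 495))) = -75412/((-8/1035)) = -75412/((-8*1/1035)) = -75412/(-8/1035) = -75412*(-1035/8) = 19512855/2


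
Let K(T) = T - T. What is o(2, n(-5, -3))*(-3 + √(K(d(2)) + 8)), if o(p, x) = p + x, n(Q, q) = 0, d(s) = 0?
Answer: -6 + 4*√2 ≈ -0.34315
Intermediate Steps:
K(T) = 0
o(2, n(-5, -3))*(-3 + √(K(d(2)) + 8)) = (2 + 0)*(-3 + √(0 + 8)) = 2*(-3 + √8) = 2*(-3 + 2*√2) = -6 + 4*√2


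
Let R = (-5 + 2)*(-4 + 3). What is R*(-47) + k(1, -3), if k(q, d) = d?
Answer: -144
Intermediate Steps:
R = 3 (R = -3*(-1) = 3)
R*(-47) + k(1, -3) = 3*(-47) - 3 = -141 - 3 = -144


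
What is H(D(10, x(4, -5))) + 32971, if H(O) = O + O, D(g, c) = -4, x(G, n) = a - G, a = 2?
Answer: 32963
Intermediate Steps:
x(G, n) = 2 - G
H(O) = 2*O
H(D(10, x(4, -5))) + 32971 = 2*(-4) + 32971 = -8 + 32971 = 32963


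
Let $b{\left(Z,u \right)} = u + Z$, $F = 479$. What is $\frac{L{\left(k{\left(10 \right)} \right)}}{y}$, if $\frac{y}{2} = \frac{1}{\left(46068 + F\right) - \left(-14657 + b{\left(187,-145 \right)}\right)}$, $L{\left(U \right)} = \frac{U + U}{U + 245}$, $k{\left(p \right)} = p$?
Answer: $\frac{122324}{51} \approx 2398.5$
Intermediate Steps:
$b{\left(Z,u \right)} = Z + u$
$L{\left(U \right)} = \frac{2 U}{245 + U}$
$y = \frac{1}{30581}$ ($y = \frac{2}{\left(46068 + 479\right) + \left(14657 - \left(187 - 145\right)\right)} = \frac{2}{46547 + \left(14657 - 42\right)} = \frac{2}{46547 + 14615} = \frac{2}{61162} = 2 \cdot \frac{1}{61162} = \frac{1}{30581} \approx 3.27 \cdot 10^{-5}$)
$\frac{L{\left(k{\left(10 \right)} \right)}}{y} = 2 \cdot 10 \frac{1}{245 + 10} \frac{1}{\frac{1}{30581}} = 2 \cdot 10 \cdot \frac{1}{255} \cdot 30581 = \frac{4}{51} \cdot 30581 = \frac{122324}{51}$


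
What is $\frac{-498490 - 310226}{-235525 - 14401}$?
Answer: $\frac{21282}{6577} \approx 3.2358$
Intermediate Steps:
$\frac{-498490 - 310226}{-235525 - 14401} = - \frac{808716}{-249926} = \left(-808716\right) \left(- \frac{1}{249926}\right) = \frac{21282}{6577}$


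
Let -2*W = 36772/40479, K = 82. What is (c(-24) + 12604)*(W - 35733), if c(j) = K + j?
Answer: -18315006790366/40479 ≈ -4.5246e+8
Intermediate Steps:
c(j) = 82 + j
W = -18386/40479 ≈ -0.45421
(c(-24) + 12604)*(W - 35733) = ((82 - 24) + 12604)*(-18386/40479 - 35733) = (58 + 12604)*(-1446454493/40479) = 12662*(-1446454493/40479) = -18315006790366/40479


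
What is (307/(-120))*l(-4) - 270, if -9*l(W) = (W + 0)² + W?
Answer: -23993/90 ≈ -266.59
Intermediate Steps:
l(W) = -W/9 - W²/9 (l(W) = -((W + 0)² + W)/9 = -(W² + W)/9 = -(W + W²)/9 = -W/9 - W²/9)
(307/(-120))*l(-4) - 270 = (307/(-120))*(-⅑*(-4)*(1 - 4)) - 270 = (307*(-1/120))*(-⅑*(-4)*(-3)) - 270 = -307/120*(-4/3) - 270 = 307/90 - 270 = -23993/90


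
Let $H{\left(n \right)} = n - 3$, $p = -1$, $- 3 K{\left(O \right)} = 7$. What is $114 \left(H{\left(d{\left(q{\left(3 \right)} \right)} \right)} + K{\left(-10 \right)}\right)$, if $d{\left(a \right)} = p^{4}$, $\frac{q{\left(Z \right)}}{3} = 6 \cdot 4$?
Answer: $-494$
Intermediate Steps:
$K{\left(O \right)} = - \frac{7}{3}$ ($K{\left(O \right)} = \left(- \frac{1}{3}\right) 7 = - \frac{7}{3}$)
$q{\left(Z \right)} = 72$ ($q{\left(Z \right)} = 3 \cdot 6 \cdot 4 = 3 \cdot 24 = 72$)
$d{\left(a \right)} = 1$ ($d{\left(a \right)} = \left(-1\right)^{4} = 1$)
$H{\left(n \right)} = -3 + n$
$114 \left(H{\left(d{\left(q{\left(3 \right)} \right)} \right)} + K{\left(-10 \right)}\right) = 114 \left(\left(-3 + 1\right) - \frac{7}{3}\right) = 114 \left(-2 - \frac{7}{3}\right) = 114 \left(- \frac{13}{3}\right) = -494$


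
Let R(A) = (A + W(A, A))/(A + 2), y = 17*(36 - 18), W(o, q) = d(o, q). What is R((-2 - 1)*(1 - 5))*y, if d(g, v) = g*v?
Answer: 23868/7 ≈ 3409.7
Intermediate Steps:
W(o, q) = o*q
y = 306 (y = 17*18 = 306)
R(A) = (A + A²)/(2 + A) (R(A) = (A + A*A)/(A + 2) = (A + A²)/(2 + A))
R((-2 - 1)*(1 - 5))*y = (((-2 - 1)*(1 - 5))*(1 + (-2 - 1)*(1 - 5))/(2 + (-2 - 1)*(1 - 5)))*306 = ((-3*(-4))*(1 - 3*(-4))/(2 - 3*(-4)))*306 = (12*(1 + 12)/(2 + 12))*306 = (12*13/14)*306 = (12*(1/14)*13)*306 = (78/7)*306 = 23868/7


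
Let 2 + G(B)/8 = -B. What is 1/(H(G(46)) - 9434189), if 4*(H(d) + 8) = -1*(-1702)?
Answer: -2/18867543 ≈ -1.0600e-7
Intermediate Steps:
G(B) = -16 - 8*B (G(B) = -16 + 8*(-B) = -16 - 8*B)
H(d) = 835/2 (H(d) = -8 + (-1*(-1702))/4 = -8 + (¼)*1702 = -8 + 851/2 = 835/2)
1/(H(G(46)) - 9434189) = 1/(835/2 - 9434189) = 1/(-18867543/2) = -2/18867543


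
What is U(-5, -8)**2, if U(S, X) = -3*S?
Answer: 225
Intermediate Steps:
U(-5, -8)**2 = (-3*(-5))**2 = 15**2 = 225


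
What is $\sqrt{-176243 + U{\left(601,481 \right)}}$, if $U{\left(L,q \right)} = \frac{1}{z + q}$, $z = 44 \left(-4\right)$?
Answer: $\frac{i \sqrt{16395004770}}{305} \approx 419.81 i$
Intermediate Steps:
$z = -176$
$U{\left(L,q \right)} = \frac{1}{-176 + q}$
$\sqrt{-176243 + U{\left(601,481 \right)}} = \sqrt{-176243 + \frac{1}{-176 + 481}} = \sqrt{-176243 + \frac{1}{305}} = \sqrt{- \frac{53754114}{305}} = \frac{i \sqrt{16395004770}}{305}$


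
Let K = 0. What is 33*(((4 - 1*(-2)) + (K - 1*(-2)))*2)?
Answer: 528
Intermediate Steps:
33*(((4 - 1*(-2)) + (K - 1*(-2)))*2) = 33*(((4 - 1*(-2)) + (0 - 1*(-2)))*2) = 33*(((4 + 2) + (0 + 2))*2) = 33*((6 + 2)*2) = 33*(8*2) = 33*16 = 528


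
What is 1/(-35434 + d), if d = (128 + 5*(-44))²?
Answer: -1/26970 ≈ -3.7078e-5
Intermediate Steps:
d = 8464 (d = (128 - 220)² = (-92)² = 8464)
1/(-35434 + d) = 1/(-35434 + 8464) = 1/(-26970) = -1/26970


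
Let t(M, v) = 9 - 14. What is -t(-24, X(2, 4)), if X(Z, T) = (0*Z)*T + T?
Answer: 5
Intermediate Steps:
X(Z, T) = T (X(Z, T) = 0*T + T = 0 + T = T)
t(M, v) = -5
-t(-24, X(2, 4)) = -1*(-5) = 5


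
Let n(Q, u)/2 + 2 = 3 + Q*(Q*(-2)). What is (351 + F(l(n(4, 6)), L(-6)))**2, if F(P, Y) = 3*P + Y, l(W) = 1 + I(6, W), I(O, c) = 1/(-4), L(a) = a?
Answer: 1929321/16 ≈ 1.2058e+5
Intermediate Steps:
I(O, c) = -1/4
n(Q, u) = 2 - 4*Q**2 (n(Q, u) = -4 + 2*(3 + Q*(Q*(-2))) = -4 + 2*(3 + Q*(-2*Q)) = -4 + 2*(3 - 2*Q**2) = -4 + (6 - 4*Q**2) = 2 - 4*Q**2)
l(W) = 3/4 (l(W) = 1 - 1/4 = 3/4)
F(P, Y) = Y + 3*P
(351 + F(l(n(4, 6)), L(-6)))**2 = (351 + (-6 + 3*(3/4)))**2 = (351 + (-6 + 9/4))**2 = (351 - 15/4)**2 = (1389/4)**2 = 1929321/16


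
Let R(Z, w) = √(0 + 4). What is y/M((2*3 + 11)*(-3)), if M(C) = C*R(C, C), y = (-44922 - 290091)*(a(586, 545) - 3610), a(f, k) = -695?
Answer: -480743655/34 ≈ -1.4140e+7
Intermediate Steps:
R(Z, w) = 2 (R(Z, w) = √4 = 2)
y = 1442230965 (y = (-44922 - 290091)*(-695 - 3610) = -335013*(-4305) = 1442230965)
M(C) = 2*C (M(C) = C*2 = 2*C)
y/M((2*3 + 11)*(-3)) = 1442230965/((2*((2*3 + 11)*(-3)))) = 1442230965/((2*((6 + 11)*(-3)))) = 1442230965/((2*(17*(-3)))) = 1442230965/((2*(-51))) = 1442230965/(-102) = 1442230965*(-1/102) = -480743655/34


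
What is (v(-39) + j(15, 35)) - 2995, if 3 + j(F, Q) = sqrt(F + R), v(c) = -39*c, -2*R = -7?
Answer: -1477 + sqrt(74)/2 ≈ -1472.7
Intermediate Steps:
R = 7/2 (R = -1/2*(-7) = 7/2 ≈ 3.5000)
j(F, Q) = -3 + sqrt(7/2 + F) (j(F, Q) = -3 + sqrt(F + 7/2) = -3 + sqrt(7/2 + F))
(v(-39) + j(15, 35)) - 2995 = (-39*(-39) + (-3 + sqrt(14 + 4*15)/2)) - 2995 = (1521 + (-3 + sqrt(14 + 60)/2)) - 2995 = (1521 + (-3 + sqrt(74)/2)) - 2995 = (1518 + sqrt(74)/2) - 2995 = -1477 + sqrt(74)/2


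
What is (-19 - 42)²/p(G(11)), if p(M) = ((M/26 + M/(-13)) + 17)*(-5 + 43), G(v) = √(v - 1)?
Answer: 10690433/1855863 + 48373*√10/3711726 ≈ 5.8016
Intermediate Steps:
G(v) = √(-1 + v)
p(M) = 646 - 19*M/13 (p(M) = ((M*(1/26) + M*(-1/13)) + 17)*38 = ((M/26 - M/13) + 17)*38 = (-M/26 + 17)*38 = (17 - M/26)*38 = 646 - 19*M/13)
(-19 - 42)²/p(G(11)) = (-19 - 42)²/(646 - 19*√(-1 + 11)/13) = (-61)²/(646 - 19*√10/13) = 3721/(646 - 19*√10/13)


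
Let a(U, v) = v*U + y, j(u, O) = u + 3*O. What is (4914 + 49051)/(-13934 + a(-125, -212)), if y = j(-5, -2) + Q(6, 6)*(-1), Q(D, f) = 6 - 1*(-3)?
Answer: 53965/12546 ≈ 4.3014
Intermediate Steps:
Q(D, f) = 9 (Q(D, f) = 6 + 3 = 9)
y = -20 (y = (-5 + 3*(-2)) + 9*(-1) = (-5 - 6) - 9 = -11 - 9 = -20)
a(U, v) = -20 + U*v (a(U, v) = v*U - 20 = U*v - 20 = -20 + U*v)
(4914 + 49051)/(-13934 + a(-125, -212)) = (4914 + 49051)/(-13934 + (-20 - 125*(-212))) = 53965/(-13934 + (-20 + 26500)) = 53965/(-13934 + 26480) = 53965/12546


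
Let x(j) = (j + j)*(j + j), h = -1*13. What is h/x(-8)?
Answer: -13/256 ≈ -0.050781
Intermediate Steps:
h = -13
x(j) = 4*j**2 (x(j) = (2*j)*(2*j) = 4*j**2)
h/x(-8) = -13/(4*(-8)**2) = -13/(4*64) = -13/256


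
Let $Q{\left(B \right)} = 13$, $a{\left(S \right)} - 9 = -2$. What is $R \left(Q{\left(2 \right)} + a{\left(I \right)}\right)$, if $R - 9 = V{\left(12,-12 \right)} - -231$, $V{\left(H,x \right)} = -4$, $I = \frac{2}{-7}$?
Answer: $4720$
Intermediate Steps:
$I = - \frac{2}{7}$ ($I = 2 \left(- \frac{1}{7}\right) = - \frac{2}{7} \approx -0.28571$)
$a{\left(S \right)} = 7$ ($a{\left(S \right)} = 9 - 2 = 7$)
$R = 236$ ($R = 9 - -227 = 9 + \left(-4 + 231\right) = 9 + 227 = 236$)
$R \left(Q{\left(2 \right)} + a{\left(I \right)}\right) = 236 \left(13 + 7\right) = 236 \cdot 20 = 4720$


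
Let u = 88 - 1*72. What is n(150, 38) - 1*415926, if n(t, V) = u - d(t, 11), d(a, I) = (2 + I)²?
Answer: -416079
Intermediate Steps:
u = 16 (u = 88 - 72 = 16)
n(t, V) = -153 (n(t, V) = 16 - (2 + 11)² = 16 - 1*13² = 16 - 1*169 = 16 - 169 = -153)
n(150, 38) - 1*415926 = -153 - 1*415926 = -153 - 415926 = -416079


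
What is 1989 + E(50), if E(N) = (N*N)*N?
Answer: 126989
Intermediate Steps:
E(N) = N**3 (E(N) = N**2*N = N**3)
1989 + E(50) = 1989 + 50**3 = 1989 + 125000 = 126989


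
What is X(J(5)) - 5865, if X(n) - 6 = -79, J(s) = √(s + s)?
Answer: -5938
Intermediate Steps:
J(s) = √2*√s (J(s) = √(2*s) = √2*√s)
X(n) = -73 (X(n) = 6 - 79 = -73)
X(J(5)) - 5865 = -73 - 5865 = -5938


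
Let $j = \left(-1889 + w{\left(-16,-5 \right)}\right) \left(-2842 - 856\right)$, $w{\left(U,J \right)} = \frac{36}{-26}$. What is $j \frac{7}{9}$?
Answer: $\frac{636148450}{117} \approx 5.4372 \cdot 10^{6}$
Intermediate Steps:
$w{\left(U,J \right)} = - \frac{18}{13}$ ($w{\left(U,J \right)} = 36 \left(- \frac{1}{26}\right) = - \frac{18}{13}$)
$j = \frac{90878350}{13}$ ($j = \left(-1889 - \frac{18}{13}\right) \left(-2842 - 856\right) = \left(- \frac{24575}{13}\right) \left(-3698\right) = \frac{90878350}{13} \approx 6.9906 \cdot 10^{6}$)
$j \frac{7}{9} = \frac{90878350 \cdot \frac{7}{9}}{13} = \frac{90878350 \cdot 7 \cdot \frac{1}{9}}{13} = \frac{90878350}{13} \cdot \frac{7}{9} = \frac{636148450}{117}$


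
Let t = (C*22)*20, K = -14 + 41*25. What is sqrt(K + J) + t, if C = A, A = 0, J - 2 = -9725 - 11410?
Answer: I*sqrt(20122) ≈ 141.85*I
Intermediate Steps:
J = -21133 (J = 2 + (-9725 - 11410) = 2 - 21135 = -21133)
C = 0
K = 1011 (K = -14 + 1025 = 1011)
t = 0 (t = (0*22)*20 = 0*20 = 0)
sqrt(K + J) + t = sqrt(1011 - 21133) + 0 = sqrt(-20122) + 0 = I*sqrt(20122) + 0 = I*sqrt(20122)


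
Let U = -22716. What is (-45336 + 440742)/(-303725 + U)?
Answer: -395406/326441 ≈ -1.2113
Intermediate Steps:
(-45336 + 440742)/(-303725 + U) = (-45336 + 440742)/(-303725 - 22716) = 395406/(-326441) = 395406*(-1/326441) = -395406/326441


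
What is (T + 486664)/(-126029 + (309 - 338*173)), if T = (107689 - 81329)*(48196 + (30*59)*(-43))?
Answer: 122554396/30699 ≈ 3992.1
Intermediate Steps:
T = -735813040 (T = 26360*(48196 + 1770*(-43)) = 26360*(48196 - 76110) = 26360*(-27914) = -735813040)
(T + 486664)/(-126029 + (309 - 338*173)) = (-735813040 + 486664)/(-126029 + (309 - 338*173)) = -735326376/(-126029 + (309 - 58474)) = -735326376/(-126029 - 58165) = -735326376/(-184194) = -735326376*(-1/184194) = 122554396/30699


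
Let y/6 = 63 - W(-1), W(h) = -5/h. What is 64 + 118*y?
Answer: 41128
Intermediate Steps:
y = 348 (y = 6*(63 - (-5)/(-1)) = 6*(63 - (-5)*(-1)) = 6*(63 - 1*5) = 6*(63 - 5) = 6*58 = 348)
64 + 118*y = 64 + 118*348 = 64 + 41064 = 41128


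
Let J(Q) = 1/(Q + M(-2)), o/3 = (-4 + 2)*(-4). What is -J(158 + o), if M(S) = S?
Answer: -1/180 ≈ -0.0055556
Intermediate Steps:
o = 24 (o = 3*((-4 + 2)*(-4)) = 3*(-2*(-4)) = 3*8 = 24)
J(Q) = 1/(-2 + Q) (J(Q) = 1/(Q - 2) = 1/(-2 + Q))
-J(158 + o) = -1/(-2 + (158 + 24)) = -1/(-2 + 182) = -1/180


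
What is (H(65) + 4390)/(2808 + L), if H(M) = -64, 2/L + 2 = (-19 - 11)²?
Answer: 1942374/1260793 ≈ 1.5406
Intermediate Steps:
L = 1/449 (L = 2/(-2 + (-19 - 11)²) = 2/(-2 + (-30)²) = 2/(-2 + 900) = 2/898 = 2*(1/898) = 1/449 ≈ 0.0022272)
(H(65) + 4390)/(2808 + L) = (-64 + 4390)/(2808 + 1/449) = 4326/(1260793/449) = 4326*(449/1260793) = 1942374/1260793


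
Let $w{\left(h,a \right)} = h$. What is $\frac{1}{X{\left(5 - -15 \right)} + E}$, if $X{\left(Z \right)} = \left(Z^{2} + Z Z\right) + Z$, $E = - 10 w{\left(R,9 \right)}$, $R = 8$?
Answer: $\frac{1}{740} \approx 0.0013514$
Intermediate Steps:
$E = -80$ ($E = \left(-10\right) 8 = -80$)
$X{\left(Z \right)} = Z + 2 Z^{2}$ ($X{\left(Z \right)} = \left(Z^{2} + Z^{2}\right) + Z = 2 Z^{2} + Z = Z + 2 Z^{2}$)
$\frac{1}{X{\left(5 - -15 \right)} + E} = \frac{1}{\left(5 - -15\right) \left(1 + 2 \left(5 - -15\right)\right) - 80} = \frac{1}{\left(5 + 15\right) \left(1 + 2 \left(5 + 15\right)\right) - 80} = \frac{1}{20 \left(1 + 2 \cdot 20\right) - 80} = \frac{1}{20 \left(1 + 40\right) - 80} = \frac{1}{20 \cdot 41 - 80} = \frac{1}{820 - 80} = \frac{1}{740}$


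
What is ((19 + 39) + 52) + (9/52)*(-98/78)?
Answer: 74213/676 ≈ 109.78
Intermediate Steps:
((19 + 39) + 52) + (9/52)*(-98/78) = (58 + 52) + (9*(1/52))*(-98*1/78) = 110 + (9/52)*(-49/39) = 110 - 147/676 = 74213/676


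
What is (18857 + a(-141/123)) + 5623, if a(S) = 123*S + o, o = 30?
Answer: 24369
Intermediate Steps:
a(S) = 30 + 123*S (a(S) = 123*S + 30 = 30 + 123*S)
(18857 + a(-141/123)) + 5623 = (18857 + (30 + 123*(-141/123))) + 5623 = (18857 + (30 + 123*(-141*1/123))) + 5623 = (18857 + (30 + 123*(-47/41))) + 5623 = (18857 + (30 - 141)) + 5623 = (18857 - 111) + 5623 = 18746 + 5623 = 24369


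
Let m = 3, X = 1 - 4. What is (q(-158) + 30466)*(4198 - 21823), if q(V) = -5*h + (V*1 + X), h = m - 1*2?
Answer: -534037500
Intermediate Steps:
X = -3
h = 1 (h = 3 - 1*2 = 3 - 2 = 1)
q(V) = -8 + V (q(V) = -5*1 + (V*1 - 3) = -5 + (V - 3) = -5 + (-3 + V) = -8 + V)
(q(-158) + 30466)*(4198 - 21823) = ((-8 - 158) + 30466)*(4198 - 21823) = (-166 + 30466)*(-17625) = 30300*(-17625) = -534037500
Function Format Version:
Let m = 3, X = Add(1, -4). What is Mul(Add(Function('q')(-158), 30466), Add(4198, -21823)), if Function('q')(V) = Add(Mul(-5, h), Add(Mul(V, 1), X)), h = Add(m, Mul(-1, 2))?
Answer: -534037500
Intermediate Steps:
X = -3
h = 1 (h = Add(3, Mul(-1, 2)) = Add(3, -2) = 1)
Function('q')(V) = Add(-8, V) (Function('q')(V) = Add(Mul(-5, 1), Add(Mul(V, 1), -3)) = Add(-5, Add(V, -3)) = Add(-5, Add(-3, V)) = Add(-8, V))
Mul(Add(Function('q')(-158), 30466), Add(4198, -21823)) = Mul(Add(Add(-8, -158), 30466), Add(4198, -21823)) = Mul(Add(-166, 30466), -17625) = Mul(30300, -17625) = -534037500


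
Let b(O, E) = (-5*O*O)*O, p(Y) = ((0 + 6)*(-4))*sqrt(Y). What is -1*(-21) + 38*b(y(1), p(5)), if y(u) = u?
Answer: -169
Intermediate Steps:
p(Y) = -24*sqrt(Y) (p(Y) = (6*(-4))*sqrt(Y) = -24*sqrt(Y))
b(O, E) = -5*O**3 (b(O, E) = (-5*O**2)*O = -5*O**3)
-1*(-21) + 38*b(y(1), p(5)) = -1*(-21) + 38*(-5*1**3) = 21 + 38*(-5*1) = 21 + 38*(-5) = 21 - 190 = -169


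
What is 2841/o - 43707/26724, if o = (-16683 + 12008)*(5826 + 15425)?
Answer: -85143088909/52058574700 ≈ -1.6355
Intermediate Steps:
o = -99348425 (o = -4675*21251 = -99348425)
2841/o - 43707/26724 = 2841/(-99348425) - 43707/26724 = 2841*(-1/99348425) - 43707*1/26724 = -2841/99348425 - 857/524 = -85143088909/52058574700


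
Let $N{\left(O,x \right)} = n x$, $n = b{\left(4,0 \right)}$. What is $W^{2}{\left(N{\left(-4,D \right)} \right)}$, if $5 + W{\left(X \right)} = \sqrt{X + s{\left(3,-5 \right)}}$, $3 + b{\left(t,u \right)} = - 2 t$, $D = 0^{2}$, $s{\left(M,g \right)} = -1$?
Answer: $\left(5 - i\right)^{2} \approx 24.0 - 10.0 i$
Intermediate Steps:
$D = 0$
$b{\left(t,u \right)} = -3 - 2 t$
$n = -11$ ($n = -3 - 8 = -11$)
$N{\left(O,x \right)} = - 11 x$
$W{\left(X \right)} = -5 + \sqrt{-1 + X}$ ($W{\left(X \right)} = -5 + \sqrt{X - 1} = -5 + \sqrt{-1 + X}$)
$W^{2}{\left(N{\left(-4,D \right)} \right)} = \left(-5 + \sqrt{-1 - 0}\right)^{2} = \left(-5 + \sqrt{-1 + 0}\right)^{2} = \left(-5 + \sqrt{-1}\right)^{2} = \left(-5 + i\right)^{2}$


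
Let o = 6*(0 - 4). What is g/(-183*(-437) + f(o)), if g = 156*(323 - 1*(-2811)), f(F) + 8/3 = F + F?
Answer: 1466712/239761 ≈ 6.1174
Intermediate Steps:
o = -24 (o = 6*(-4) = -24)
f(F) = -8/3 + 2*F (f(F) = -8/3 + (F + F) = -8/3 + 2*F)
g = 488904 (g = 156*(323 + 2811) = 156*3134 = 488904)
g/(-183*(-437) + f(o)) = 488904/(-183*(-437) + (-8/3 + 2*(-24))) = 488904/(79971 + (-8/3 - 48)) = 488904/(79971 - 152/3) = 488904/(239761/3) = 488904*(3/239761) = 1466712/239761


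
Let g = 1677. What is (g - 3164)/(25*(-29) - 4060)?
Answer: 1487/4785 ≈ 0.31076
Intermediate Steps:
(g - 3164)/(25*(-29) - 4060) = (1677 - 3164)/(25*(-29) - 4060) = -1487/(-725 - 4060) = -1487/(-4785) = -1487*(-1/4785) = 1487/4785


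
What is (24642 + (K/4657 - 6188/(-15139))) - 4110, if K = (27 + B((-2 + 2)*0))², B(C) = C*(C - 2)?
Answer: 1447593549683/70502323 ≈ 20533.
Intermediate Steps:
B(C) = C*(-2 + C)
K = 729 (K = (27 + ((-2 + 2)*0)*(-2 + (-2 + 2)*0))² = (27 + (0*0)*(-2 + 0*0))² = (27 + 0*(-2 + 0))² = (27 + 0*(-2))² = (27 + 0)² = 27² = 729)
(24642 + (K/4657 - 6188/(-15139))) - 4110 = (24642 + (729/4657 - 6188/(-15139))) - 4110 = (24642 + (729*(1/4657) - 6188*(-1/15139))) - 4110 = (24642 + (729/4657 + 6188/15139)) - 4110 = (24642 + 39853847/70502323) - 4110 = 1737358097213/70502323 - 4110 = 1447593549683/70502323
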